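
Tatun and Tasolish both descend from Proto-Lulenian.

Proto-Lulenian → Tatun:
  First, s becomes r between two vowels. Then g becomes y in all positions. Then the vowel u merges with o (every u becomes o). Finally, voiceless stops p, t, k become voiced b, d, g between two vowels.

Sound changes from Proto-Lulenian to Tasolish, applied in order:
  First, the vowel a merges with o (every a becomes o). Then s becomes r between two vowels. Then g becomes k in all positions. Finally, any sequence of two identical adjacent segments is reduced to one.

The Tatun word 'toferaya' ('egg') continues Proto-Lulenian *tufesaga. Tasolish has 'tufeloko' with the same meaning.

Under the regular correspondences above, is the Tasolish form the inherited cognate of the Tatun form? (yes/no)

Derive the expected Tasolish reflex of *tufesaga:
Tasolish: *tufesaga
  tufesaga → tufesogo   [vowel merger]
  tufesogo → tuferogo   [rhotacism]
  tuferogo → tuferoko   [unconditioned shift]
  tuferoko (rule 4 does not apply)
  giving Tasolish tuferoko.
The regular Tasolish reflex would be 'tuferoko', but the attested form is 'tufeloko'. The correspondence is irregular, so they are not cognates (the Tasolish form has a different source).

no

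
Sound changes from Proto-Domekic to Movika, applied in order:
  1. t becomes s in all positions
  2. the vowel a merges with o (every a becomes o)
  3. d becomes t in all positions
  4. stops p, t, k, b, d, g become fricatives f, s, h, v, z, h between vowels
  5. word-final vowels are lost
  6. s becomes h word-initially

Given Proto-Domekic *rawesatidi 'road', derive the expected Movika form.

Movika: *rawesatidi
  rawesatidi → rawesasidi   [unconditioned shift]
  rawesasidi → rowesosidi   [vowel merger]
  rowesosidi → rowesositi   [unconditioned shift]
  rowesositi → rowesosisi   [intervocalic lenition]
  rowesosisi → rowesosis   [apocope]
  rowesosis (rule 6 does not apply)
  giving Movika rowesosis.

rowesosis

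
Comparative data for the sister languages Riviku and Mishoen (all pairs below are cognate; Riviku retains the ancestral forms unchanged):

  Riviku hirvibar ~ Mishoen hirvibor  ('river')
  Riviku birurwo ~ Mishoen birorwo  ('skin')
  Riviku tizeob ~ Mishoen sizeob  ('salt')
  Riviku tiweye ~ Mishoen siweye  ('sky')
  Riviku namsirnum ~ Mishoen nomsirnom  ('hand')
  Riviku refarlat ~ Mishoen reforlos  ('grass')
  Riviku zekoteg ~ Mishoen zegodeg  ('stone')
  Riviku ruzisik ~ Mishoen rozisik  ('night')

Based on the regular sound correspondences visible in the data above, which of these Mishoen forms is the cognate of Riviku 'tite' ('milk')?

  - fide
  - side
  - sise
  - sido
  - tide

tizeob ~ sizeob, tiweye ~ siweye — Riviku t corresponds to Mishoen s word-initially before a front vowel.
zekoteg ~ zegodeg — Riviku t corresponds to Mishoen d between vowels (before a front vowel).
Applying these to Riviku 'tite':
  tite → site   (t→s word-initially before a front vowel)
  site → side   (t→d between vowels (before a front vowel))
So the Mishoen cognate is 'side'.

side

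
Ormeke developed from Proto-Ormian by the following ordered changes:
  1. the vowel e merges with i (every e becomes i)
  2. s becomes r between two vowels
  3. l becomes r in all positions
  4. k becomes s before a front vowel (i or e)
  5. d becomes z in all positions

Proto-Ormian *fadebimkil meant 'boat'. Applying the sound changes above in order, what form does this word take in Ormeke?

Ormeke: start from *fadebimkil.
  rule 1 (vowel merger): fadebimkil → fadibimkil
  rule 2: no change — fadibimkil
  rule 3 (unconditioned shift): fadibimkil → fadibimkir
  rule 4 (palatalisation): fadibimkir → fadibimsir
  rule 5 (unconditioned shift): fadibimsir → fazibimsir
  ⇒ Ormeke fazibimsir

fazibimsir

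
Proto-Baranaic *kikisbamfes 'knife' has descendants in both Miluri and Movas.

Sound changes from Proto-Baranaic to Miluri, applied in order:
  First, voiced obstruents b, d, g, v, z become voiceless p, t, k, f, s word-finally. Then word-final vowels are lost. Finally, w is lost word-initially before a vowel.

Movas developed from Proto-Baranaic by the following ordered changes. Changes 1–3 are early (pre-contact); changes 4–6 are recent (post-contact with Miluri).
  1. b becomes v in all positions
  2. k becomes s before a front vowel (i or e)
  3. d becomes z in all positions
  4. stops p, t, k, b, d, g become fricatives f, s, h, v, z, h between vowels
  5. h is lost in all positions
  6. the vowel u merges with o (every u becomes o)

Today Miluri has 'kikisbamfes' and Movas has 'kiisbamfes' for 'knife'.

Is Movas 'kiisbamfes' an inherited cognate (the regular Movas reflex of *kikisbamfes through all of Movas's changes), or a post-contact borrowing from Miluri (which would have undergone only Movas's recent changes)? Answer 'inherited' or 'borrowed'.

borrowed

If inherited, *kikisbamfes would pass through all of Movas's changes:
Movas: *kikisbamfes > kikisvamfes > sisisvamfes  (by unconditioned shift, palatalisation)
If borrowed from Miluri 'kikisbamfes' after the early changes, it would undergo only the recent ones:
  rule 4 (intervocalic lenition): kikisbamfes → kihisbamfes
  rule 5 (h-loss): kihisbamfes → kiisbamfes
  rule 6 (vowel merger): no change (kiisbamfes)
  ⇒ as a loan: kiisbamfes
Movas 'kiisbamfes' matches the loan outcome 'kiisbamfes', not the inherited 'sisisvamfes' — it skipped the early Movas changes, so it was borrowed from Miluri.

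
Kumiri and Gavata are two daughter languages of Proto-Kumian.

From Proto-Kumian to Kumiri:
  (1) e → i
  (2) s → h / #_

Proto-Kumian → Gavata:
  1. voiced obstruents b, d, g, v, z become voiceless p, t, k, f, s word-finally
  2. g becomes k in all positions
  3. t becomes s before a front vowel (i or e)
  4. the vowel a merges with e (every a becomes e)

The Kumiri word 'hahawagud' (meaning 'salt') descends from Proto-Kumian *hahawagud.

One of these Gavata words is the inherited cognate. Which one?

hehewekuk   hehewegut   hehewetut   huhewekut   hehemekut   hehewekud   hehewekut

Gavata: start from *hahawagud.
  rule 1 (final devoicing): hahawagud → hahawagut
  rule 2 (unconditioned shift): hahawagut → hahawakut
  rule 3: no change — hahawakut
  rule 4 (vowel merger): hahawakut → hehewekut
  ⇒ Gavata hehewekut
The other candidates each miss or misapply at least one Gavata change.

hehewekut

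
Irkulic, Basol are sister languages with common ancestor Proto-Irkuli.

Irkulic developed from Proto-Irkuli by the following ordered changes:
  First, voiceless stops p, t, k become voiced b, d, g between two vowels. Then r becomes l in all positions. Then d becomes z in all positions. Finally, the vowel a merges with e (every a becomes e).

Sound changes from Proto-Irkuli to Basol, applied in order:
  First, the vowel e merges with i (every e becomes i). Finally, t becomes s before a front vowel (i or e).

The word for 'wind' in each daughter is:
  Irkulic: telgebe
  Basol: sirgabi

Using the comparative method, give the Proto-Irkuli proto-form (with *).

Position 1: Irkulic has t, Basol has s. Irkulic preserves t here (none of its changes turn any other segment into t), so the proto-segment is *t.
Position 2: Irkulic has e, Basol has i. Taking the neighbouring segments as reconstructed: Irkulic e could go back to *a or *e; Basol i could go back to *e or *i — the one source consistent with every daughter is *e.
This points to *tergabe. Verify forward in each daughter:
Irkulic: *tergabe > telgabe > telgebe  (by unconditioned shift, vowel merger)
Basol: *tergabe
  tergabe → tirgabi   [vowel merger]
  tirgabi → sirgabi   [palatalisation]
  giving Basol sirgabi.
No other proto-form is consistent with every reflex, so the reconstruction is *tergabe.

*tergabe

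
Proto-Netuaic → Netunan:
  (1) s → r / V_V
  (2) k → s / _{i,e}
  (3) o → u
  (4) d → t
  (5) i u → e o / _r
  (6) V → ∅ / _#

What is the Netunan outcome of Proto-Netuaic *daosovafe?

Netunan: *daosovafe
  daosovafe → daorovafe   [rhotacism]
  daorovafe (rule 2 does not apply)
  daorovafe → dauruvafe   [vowel merger]
  dauruvafe → tauruvafe   [unconditioned shift]
  tauruvafe → taoruvafe   [pre-rhotic lowering]
  taoruvafe → taoruvaf   [apocope]
  giving Netunan taoruvaf.

taoruvaf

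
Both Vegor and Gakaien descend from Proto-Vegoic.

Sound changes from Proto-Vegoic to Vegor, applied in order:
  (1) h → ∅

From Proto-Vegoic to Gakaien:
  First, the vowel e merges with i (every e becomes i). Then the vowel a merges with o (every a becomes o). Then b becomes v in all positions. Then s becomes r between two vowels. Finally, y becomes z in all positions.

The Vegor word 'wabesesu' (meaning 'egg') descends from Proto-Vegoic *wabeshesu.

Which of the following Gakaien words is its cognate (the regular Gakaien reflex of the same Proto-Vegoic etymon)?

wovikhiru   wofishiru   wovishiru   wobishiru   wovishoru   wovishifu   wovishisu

Gakaien: *wabeshesu
  wabeshesu → wabishisu   [vowel merger]
  wabishisu → wobishisu   [vowel merger]
  wobishisu → wovishisu   [unconditioned shift]
  wovishisu → wovishiru   [rhotacism]
  wovishiru (rule 5 does not apply)
  giving Gakaien wovishiru.
Only 'wovishiru' matches the regular Gakaien development of *wabeshesu.

wovishiru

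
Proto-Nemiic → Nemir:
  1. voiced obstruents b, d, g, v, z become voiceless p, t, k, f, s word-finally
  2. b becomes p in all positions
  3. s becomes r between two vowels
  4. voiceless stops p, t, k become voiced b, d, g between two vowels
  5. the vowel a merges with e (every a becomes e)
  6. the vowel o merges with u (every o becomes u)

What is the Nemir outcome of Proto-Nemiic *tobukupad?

tubugubet

Nemir: *tobukupad > tobukupat > topukupat > tobugubat > tobugubet > tubugubet  (by final devoicing, unconditioned shift, intervocalic voicing, vowel merger, vowel merger)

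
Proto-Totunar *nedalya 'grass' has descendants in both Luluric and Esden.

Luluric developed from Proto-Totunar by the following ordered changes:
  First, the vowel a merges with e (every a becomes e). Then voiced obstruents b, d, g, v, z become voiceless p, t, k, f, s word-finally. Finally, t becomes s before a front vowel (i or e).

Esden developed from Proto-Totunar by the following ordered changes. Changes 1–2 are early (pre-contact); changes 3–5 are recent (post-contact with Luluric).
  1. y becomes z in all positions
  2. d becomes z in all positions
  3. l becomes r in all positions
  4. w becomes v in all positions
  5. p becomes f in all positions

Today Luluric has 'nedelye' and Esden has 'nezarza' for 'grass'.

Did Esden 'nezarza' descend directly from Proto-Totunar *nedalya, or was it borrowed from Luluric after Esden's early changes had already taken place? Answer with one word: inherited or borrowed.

inherited

If inherited, *nedalya would pass through all of Esden's changes:
Esden: start from *nedalya.
  rule 1 (unconditioned shift): nedalya → nedalza
  rule 2 (unconditioned shift): nedalza → nezalza
  rule 3 (unconditioned shift): nezalza → nezarza
  rule 4: no change — nezarza
  rule 5: no change — nezarza
  ⇒ Esden nezarza
If borrowed from Luluric 'nedelye' after the early changes, it would undergo only the recent ones:
  rule 3 (unconditioned shift): nedelye → nederye
  rule 4 (unconditioned shift): no change (nederye)
  rule 5 (unconditioned shift): no change (nederye)
  ⇒ as a loan: nederye
Esden 'nezarza' matches the inherited outcome exactly, so it is an inherited cognate, not a loan.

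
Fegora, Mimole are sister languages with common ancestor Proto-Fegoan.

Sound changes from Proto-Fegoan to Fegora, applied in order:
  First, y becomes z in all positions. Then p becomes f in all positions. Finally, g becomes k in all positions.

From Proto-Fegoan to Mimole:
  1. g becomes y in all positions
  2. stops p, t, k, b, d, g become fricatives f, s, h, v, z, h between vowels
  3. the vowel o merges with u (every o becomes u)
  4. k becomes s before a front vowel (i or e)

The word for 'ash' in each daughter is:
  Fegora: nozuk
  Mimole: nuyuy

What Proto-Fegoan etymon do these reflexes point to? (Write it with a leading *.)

*noyug

Position 2: Fegora has o, Mimole has u. Fegora preserves o here (none of its changes turn any other segment into o), so the proto-segment is *o.
Position 5: Fegora has k, Mimole has y. Taking the neighbouring segments as reconstructed: Fegora k could go back to *k or *g; Mimole y could go back to *g or *y — the one source consistent with every daughter is *g.
Position 3: Fegora has z, Mimole has y. Taking the neighbouring segments as reconstructed: Fegora z could go back to *z or *y; Mimole y could go back to *g or *y — the one source consistent with every daughter is *y.
This points to *noyug. Verify forward in each daughter:
Fegora: *noyug > nozug > nozuk  (by unconditioned shift, unconditioned shift)
Mimole: *noyug > noyuy > nuyuy  (by unconditioned shift, vowel merger)
*noyug is the unique common source.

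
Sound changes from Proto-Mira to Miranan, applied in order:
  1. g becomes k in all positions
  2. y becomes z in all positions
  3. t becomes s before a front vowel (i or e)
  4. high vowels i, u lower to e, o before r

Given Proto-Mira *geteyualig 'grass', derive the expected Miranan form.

Miranan: *geteyualig > keteyualik > ketezualik > kesezualik  (by unconditioned shift, unconditioned shift, palatalisation)

kesezualik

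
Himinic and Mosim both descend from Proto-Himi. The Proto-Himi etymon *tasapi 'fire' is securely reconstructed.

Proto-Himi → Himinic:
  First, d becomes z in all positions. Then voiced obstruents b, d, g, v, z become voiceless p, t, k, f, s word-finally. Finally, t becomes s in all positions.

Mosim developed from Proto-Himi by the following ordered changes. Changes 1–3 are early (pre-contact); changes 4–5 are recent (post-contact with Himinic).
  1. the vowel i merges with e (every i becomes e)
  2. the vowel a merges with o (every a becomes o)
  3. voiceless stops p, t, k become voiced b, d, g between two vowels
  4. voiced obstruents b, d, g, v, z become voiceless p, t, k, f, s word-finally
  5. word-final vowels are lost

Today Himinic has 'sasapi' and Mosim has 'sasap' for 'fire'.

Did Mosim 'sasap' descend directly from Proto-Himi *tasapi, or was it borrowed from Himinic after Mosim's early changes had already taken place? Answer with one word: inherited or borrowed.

If inherited, *tasapi would pass through all of Mosim's changes:
Mosim: start from *tasapi.
  rule 1 (vowel merger): tasapi → tasape
  rule 2 (vowel merger): tasape → tosope
  rule 3 (intervocalic voicing): tosope → tosobe
  rule 4: no change — tosobe
  rule 5 (apocope): tosobe → tosob
  ⇒ Mosim tosob
If borrowed from Himinic 'sasapi' after the early changes, it would undergo only the recent ones:
  rule 4 (final devoicing): no change (sasapi)
  rule 5 (apocope): sasapi → sasap
  ⇒ as a loan: sasap
Mosim 'sasap' matches the loan outcome 'sasap', not the inherited 'tosob' — it skipped the early Mosim changes, so it was borrowed from Himinic.

borrowed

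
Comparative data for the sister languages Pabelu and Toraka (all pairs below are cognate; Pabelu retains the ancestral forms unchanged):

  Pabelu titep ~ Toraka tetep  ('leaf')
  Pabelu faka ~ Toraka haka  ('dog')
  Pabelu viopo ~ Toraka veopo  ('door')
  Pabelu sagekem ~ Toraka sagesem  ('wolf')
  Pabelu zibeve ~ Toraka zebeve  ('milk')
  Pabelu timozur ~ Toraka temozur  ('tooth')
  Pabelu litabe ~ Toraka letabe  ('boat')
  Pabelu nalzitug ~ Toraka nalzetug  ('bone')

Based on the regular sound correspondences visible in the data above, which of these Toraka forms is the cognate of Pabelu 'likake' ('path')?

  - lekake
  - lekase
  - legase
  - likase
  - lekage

lekase

titep ~ tetep, litabe ~ letabe — Pabelu i corresponds to Toraka e after a consonant, before a consonant other than r, m, n, p, b, f, v.
sagekem ~ sagesem — Pabelu k corresponds to Toraka s between vowels (before a front vowel).
Applying these to Pabelu 'likake':
  likake → lekake   (i→e after a consonant, before a consonant other than r, m, n, p, b, f, v)
  lekake → lekase   (k→s between vowels (before a front vowel))
So the Toraka cognate is 'lekase'.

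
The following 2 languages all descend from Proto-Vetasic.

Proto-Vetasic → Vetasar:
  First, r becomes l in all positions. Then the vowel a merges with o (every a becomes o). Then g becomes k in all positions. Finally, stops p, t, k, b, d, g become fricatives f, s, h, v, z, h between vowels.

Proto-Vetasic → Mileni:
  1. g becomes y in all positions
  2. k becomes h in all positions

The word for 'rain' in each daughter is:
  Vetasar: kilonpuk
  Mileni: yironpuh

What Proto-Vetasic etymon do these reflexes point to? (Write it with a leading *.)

Position 1: Vetasar has k, Mileni has y. Taking the neighbouring segments as reconstructed: Vetasar k could go back to *k or *g; Mileni y could go back to *g or *y — the one source consistent with every daughter is *g.
Position 3: Vetasar has l, Mileni has r. Mileni preserves r here (none of its changes turn any other segment into r), so the proto-segment is *r.
Position 8: Vetasar has k, Mileni has h. Taking the neighbouring segments as reconstructed: Vetasar k could go back to *k or *g; Mileni h could go back to *k or *h — the one source consistent with every daughter is *k.
This points to *gironpuk. Verify forward in each daughter:
Vetasar: *gironpuk
  gironpuk → gilonpuk   [unconditioned shift]
  gilonpuk (rule 2 does not apply)
  gilonpuk → kilonpuk   [unconditioned shift]
  kilonpuk (rule 4 does not apply)
  giving Vetasar kilonpuk.
Mileni: *gironpuk > yironpuk > yironpuh  (by unconditioned shift, unconditioned shift)
*gironpuk is the unique common source.

*gironpuk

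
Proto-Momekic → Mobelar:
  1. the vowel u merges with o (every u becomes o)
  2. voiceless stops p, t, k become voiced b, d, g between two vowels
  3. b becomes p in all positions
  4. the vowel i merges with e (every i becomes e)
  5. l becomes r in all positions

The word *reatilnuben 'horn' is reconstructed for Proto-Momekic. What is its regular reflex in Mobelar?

Mobelar: *reatilnuben > reatilnoben > readilnoben > readilnopen > readelnopen > readernopen  (by vowel merger, intervocalic voicing, unconditioned shift, vowel merger, unconditioned shift)

readernopen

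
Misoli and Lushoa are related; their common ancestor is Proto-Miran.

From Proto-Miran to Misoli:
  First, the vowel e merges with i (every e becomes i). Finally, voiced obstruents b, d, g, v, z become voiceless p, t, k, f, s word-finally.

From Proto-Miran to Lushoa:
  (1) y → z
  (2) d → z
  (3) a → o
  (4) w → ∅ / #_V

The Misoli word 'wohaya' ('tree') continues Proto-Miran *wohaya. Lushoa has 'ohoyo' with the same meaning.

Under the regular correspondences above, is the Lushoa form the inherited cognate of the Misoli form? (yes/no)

no

Derive the expected Lushoa reflex of *wohaya:
Lushoa: start from *wohaya.
  rule 1 (unconditioned shift): wohaya → wohaza
  rule 2: no change — wohaza
  rule 3 (vowel merger): wohaza → wohozo
  rule 4 (glide loss): wohozo → ohozo
  ⇒ Lushoa ohozo
The regular Lushoa reflex would be 'ohozo', but the attested form is 'ohoyo'. The correspondence is irregular, so they are not cognates (the Lushoa form has a different source).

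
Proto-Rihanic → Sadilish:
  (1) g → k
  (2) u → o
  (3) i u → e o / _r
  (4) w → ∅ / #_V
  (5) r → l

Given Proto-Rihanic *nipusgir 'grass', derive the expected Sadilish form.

Sadilish: *nipusgir > nipuskir > niposkir > niposker > niposkel  (by unconditioned shift, vowel merger, pre-rhotic lowering, unconditioned shift)

niposkel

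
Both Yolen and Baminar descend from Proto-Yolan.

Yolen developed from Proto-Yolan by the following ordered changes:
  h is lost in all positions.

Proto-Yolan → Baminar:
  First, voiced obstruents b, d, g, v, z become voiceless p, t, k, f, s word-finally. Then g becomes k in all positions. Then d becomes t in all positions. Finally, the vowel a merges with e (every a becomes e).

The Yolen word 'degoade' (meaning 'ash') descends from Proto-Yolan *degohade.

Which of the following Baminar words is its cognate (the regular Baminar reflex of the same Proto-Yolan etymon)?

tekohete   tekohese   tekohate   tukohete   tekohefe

tekohete

Baminar: *degohade
  degohade (rule 1 does not apply)
  degohade → dekohade   [unconditioned shift]
  dekohade → tekohate   [unconditioned shift]
  tekohate → tekohete   [vowel merger]
  giving Baminar tekohete.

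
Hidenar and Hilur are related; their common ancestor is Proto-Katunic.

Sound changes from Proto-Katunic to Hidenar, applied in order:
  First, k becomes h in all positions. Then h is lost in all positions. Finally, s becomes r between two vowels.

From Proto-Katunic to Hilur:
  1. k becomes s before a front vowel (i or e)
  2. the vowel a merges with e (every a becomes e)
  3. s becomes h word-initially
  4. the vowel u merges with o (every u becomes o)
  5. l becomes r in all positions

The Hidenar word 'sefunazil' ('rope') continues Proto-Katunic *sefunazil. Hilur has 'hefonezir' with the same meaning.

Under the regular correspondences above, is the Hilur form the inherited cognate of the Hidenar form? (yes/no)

yes

Derive the expected Hilur reflex of *sefunazil:
Hilur: *sefunazil
  sefunazil (rule 1 does not apply)
  sefunazil → sefunezil   [vowel merger]
  sefunezil → hefunezil   [debuccalisation]
  hefunezil → hefonezil   [vowel merger]
  hefonezil → hefonezir   [unconditioned shift]
  giving Hilur hefonezir.
Hilur 'hefonezir' matches the regular reflex exactly, so the pair is cognate.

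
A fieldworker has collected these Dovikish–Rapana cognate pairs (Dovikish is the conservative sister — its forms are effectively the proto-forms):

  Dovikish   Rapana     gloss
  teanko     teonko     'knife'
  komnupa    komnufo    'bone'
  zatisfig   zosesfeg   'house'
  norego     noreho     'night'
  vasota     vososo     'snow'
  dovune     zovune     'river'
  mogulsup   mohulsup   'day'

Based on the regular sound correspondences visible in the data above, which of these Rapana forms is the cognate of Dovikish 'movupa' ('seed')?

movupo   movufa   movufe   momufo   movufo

komnupa ~ komnufo — Dovikish p corresponds to Rapana f between vowels (before a back vowel).
komnupa ~ komnufo, vasota ~ vososo — Dovikish a corresponds to Rapana o word-finally.
Applying these to Dovikish 'movupa':
  movupa → movufa   (p→f between vowels (before a back vowel))
  movufa → movufo   (a→o word-finally)
So the Rapana cognate is 'movufo'.

movufo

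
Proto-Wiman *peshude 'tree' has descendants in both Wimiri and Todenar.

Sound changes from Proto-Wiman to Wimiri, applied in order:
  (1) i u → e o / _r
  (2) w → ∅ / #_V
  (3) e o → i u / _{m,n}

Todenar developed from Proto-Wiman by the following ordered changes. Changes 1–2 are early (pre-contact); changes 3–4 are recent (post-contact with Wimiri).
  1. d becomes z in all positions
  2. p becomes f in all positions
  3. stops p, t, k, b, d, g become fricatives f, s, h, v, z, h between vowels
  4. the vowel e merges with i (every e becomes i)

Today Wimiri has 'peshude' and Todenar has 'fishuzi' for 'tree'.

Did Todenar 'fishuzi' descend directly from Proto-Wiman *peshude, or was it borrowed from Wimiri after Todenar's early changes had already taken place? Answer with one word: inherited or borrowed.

inherited

If inherited, *peshude would pass through all of Todenar's changes:
Todenar: *peshude > peshuze > feshuze > fishuzi  (by unconditioned shift, unconditioned shift, vowel merger)
If borrowed from Wimiri 'peshude' after the early changes, it would undergo only the recent ones:
  rule 3 (intervocalic lenition): peshude → peshuze
  rule 4 (vowel merger): peshuze → pishuzi
  ⇒ as a loan: pishuzi
Todenar 'fishuzi' matches the inherited outcome exactly, so it is an inherited cognate, not a loan.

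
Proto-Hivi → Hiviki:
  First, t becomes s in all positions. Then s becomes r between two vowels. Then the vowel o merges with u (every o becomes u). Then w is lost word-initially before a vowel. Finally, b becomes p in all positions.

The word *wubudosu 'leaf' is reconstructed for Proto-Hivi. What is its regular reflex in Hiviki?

upuduru

Hiviki: *wubudosu
  wubudosu (rule 1 does not apply)
  wubudosu → wubudoru   [rhotacism]
  wubudoru → wubuduru   [vowel merger]
  wubuduru → ubuduru   [glide loss]
  ubuduru → upuduru   [unconditioned shift]
  giving Hiviki upuduru.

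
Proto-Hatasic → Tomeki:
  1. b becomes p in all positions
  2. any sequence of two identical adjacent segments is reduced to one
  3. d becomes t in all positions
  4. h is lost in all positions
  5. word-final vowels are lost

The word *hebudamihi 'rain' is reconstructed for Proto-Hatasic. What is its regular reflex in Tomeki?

Tomeki: *hebudamihi
  hebudamihi → hepudamihi   [unconditioned shift]
  hepudamihi (rule 2 does not apply)
  hepudamihi → heputamihi   [unconditioned shift]
  heputamihi → eputamii   [h-loss]
  eputamii → eputami   [apocope]
  giving Tomeki eputami.

eputami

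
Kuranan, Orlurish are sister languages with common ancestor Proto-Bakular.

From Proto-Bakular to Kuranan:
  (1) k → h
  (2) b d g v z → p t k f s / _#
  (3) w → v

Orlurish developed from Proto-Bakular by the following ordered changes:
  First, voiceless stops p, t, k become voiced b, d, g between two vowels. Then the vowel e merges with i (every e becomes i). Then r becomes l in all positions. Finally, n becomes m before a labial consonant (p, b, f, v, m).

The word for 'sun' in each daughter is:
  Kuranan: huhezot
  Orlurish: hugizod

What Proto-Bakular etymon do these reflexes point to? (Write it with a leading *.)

*hukezod

Position 3: Kuranan has h, Orlurish has g. Taking the neighbouring segments as reconstructed: Kuranan h could go back to *k or *h; Orlurish g could go back to *k or *g — the one source consistent with every daughter is *k.
Position 7: Kuranan has t, Orlurish has d. Taking the neighbouring segments as reconstructed: Kuranan t could go back to *t or *d; Orlurish d can only go back to *d — the one source consistent with every daughter is *d.
Position 4: Kuranan has e, Orlurish has i. Kuranan preserves e here (none of its changes turn any other segment into e), so the proto-segment is *e.
Continuing position by position gives *hukezod; check it forward:
Kuranan: *hukezod
  hukezod → huhezod   [unconditioned shift]
  huhezod → huhezot   [final devoicing]
  huhezot (rule 3 does not apply)
  giving Kuranan huhezot.
Orlurish: *hukezod > hugezod > hugizod  (by intervocalic voicing, vowel merger)
*hukezod is the unique common source.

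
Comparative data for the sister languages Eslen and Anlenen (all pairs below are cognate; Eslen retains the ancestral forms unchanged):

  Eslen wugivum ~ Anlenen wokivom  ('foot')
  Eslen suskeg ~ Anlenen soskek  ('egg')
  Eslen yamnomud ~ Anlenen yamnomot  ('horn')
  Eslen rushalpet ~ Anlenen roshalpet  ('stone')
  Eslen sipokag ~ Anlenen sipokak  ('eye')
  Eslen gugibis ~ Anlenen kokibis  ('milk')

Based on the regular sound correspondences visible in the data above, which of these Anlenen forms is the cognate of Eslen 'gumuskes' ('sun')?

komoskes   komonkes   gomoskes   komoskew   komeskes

komoskes

gugibis ~ kokibis — Eslen g corresponds to Anlenen k word-initially before a back vowel.
wugivum ~ wokivom — Eslen u corresponds to Anlenen o after a consonant, before a nasal.
wugivum ~ wokivom, suskeg ~ soskek — Eslen u corresponds to Anlenen o after a consonant, before a consonant other than r, m, n, p, b, f, v.
Applying these to Eslen 'gumuskes':
  gumuskes → kumuskes   (g→k word-initially before a back vowel)
  kumuskes → komuskes   (u→o after a consonant, before a nasal)
  komuskes → komoskes   (u→o after a consonant, before a consonant other than r, m, n, p, b, f, v)
So the Anlenen cognate is 'komoskes'.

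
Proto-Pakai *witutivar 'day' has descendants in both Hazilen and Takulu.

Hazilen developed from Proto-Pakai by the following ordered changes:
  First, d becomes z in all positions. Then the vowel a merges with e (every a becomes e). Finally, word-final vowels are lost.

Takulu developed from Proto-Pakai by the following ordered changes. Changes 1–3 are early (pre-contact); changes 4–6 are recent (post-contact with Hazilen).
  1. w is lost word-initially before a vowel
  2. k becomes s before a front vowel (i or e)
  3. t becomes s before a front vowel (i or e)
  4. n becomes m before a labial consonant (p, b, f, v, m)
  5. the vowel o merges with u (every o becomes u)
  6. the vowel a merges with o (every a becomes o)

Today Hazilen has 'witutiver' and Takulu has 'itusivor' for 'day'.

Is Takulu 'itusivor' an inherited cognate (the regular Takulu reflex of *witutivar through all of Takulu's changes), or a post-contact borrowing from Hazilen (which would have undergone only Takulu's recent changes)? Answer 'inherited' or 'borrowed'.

inherited

If inherited, *witutivar would pass through all of Takulu's changes:
Takulu: *witutivar > itutivar > itusivar > itusivor  (by glide loss, palatalisation, vowel merger)
If borrowed from Hazilen 'witutiver' after the early changes, it would undergo only the recent ones:
  rule 4 (nasal place assimilation): no change (witutiver)
  rule 5 (vowel merger): no change (witutiver)
  rule 6 (vowel merger): no change (witutiver)
  ⇒ as a loan: witutiver
Takulu 'itusivor' matches the inherited outcome exactly, so it is an inherited cognate, not a loan.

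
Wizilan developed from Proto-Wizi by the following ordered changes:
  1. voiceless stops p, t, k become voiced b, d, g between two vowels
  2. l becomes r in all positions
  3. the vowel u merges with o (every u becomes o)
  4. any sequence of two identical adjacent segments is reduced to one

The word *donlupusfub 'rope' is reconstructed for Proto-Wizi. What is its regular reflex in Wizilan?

donrobosfob

Wizilan: *donlupusfub > donlubusfub > donrubusfub > donrobosfob  (by intervocalic voicing, unconditioned shift, vowel merger)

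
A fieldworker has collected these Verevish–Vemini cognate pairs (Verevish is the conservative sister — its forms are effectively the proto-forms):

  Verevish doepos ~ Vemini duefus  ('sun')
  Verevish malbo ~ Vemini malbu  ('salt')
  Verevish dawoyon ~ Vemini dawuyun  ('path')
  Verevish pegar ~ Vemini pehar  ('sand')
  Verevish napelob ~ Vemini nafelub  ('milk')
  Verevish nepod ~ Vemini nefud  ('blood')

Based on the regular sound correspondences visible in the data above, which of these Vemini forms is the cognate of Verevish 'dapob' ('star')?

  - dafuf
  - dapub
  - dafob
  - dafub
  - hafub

dafub

doepos ~ duefus, nepod ~ nefud — Verevish p corresponds to Vemini f between vowels (before a back vowel).
napelob ~ nafelub — Verevish o corresponds to Vemini u after a consonant, before a labial obstruent.
Applying these to Verevish 'dapob':
  dapob → dafob   (p→f between vowels (before a back vowel))
  dafob → dafub   (o→u after a consonant, before a labial obstruent)
So the Vemini cognate is 'dafub'.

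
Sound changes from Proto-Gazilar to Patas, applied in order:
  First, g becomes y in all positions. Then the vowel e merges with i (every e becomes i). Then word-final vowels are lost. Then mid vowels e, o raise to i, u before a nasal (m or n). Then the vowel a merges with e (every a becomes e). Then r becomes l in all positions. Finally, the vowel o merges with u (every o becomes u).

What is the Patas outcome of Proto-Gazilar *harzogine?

helzuyin

Patas: *harzogine
  harzogine → harzoyine   [unconditioned shift]
  harzoyine → harzoyini   [vowel merger]
  harzoyini → harzoyin   [apocope]
  harzoyin (rule 4 does not apply)
  harzoyin → herzoyin   [vowel merger]
  herzoyin → helzoyin   [unconditioned shift]
  helzoyin → helzuyin   [vowel merger]
  giving Patas helzuyin.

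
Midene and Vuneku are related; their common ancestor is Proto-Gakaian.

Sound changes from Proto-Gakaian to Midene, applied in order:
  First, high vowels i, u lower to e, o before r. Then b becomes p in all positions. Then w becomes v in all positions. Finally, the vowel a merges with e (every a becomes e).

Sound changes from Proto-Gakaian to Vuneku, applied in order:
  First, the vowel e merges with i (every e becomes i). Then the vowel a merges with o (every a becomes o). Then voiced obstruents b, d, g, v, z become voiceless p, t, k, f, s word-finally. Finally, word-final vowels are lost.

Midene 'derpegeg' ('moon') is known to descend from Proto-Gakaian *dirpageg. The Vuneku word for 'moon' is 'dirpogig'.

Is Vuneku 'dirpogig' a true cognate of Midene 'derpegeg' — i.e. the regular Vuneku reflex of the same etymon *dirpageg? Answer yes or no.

no

Derive the expected Vuneku reflex of *dirpageg:
Vuneku: *dirpageg
  dirpageg → dirpagig   [vowel merger]
  dirpagig → dirpogig   [vowel merger]
  dirpogig → dirpogik   [final devoicing]
  dirpogik (rule 4 does not apply)
  giving Vuneku dirpogik.
The regular Vuneku reflex would be 'dirpogik', but the attested form is 'dirpogig'. The correspondence is irregular, so they are not cognates (the Vuneku form has a different source).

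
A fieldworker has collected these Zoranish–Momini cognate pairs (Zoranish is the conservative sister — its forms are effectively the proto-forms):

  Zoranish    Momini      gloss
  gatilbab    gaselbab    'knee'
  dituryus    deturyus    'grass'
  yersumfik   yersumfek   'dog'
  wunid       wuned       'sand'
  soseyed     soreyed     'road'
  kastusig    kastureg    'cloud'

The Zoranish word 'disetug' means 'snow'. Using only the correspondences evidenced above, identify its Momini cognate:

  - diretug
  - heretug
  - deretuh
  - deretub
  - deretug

deretug

gatilbab ~ gaselbab, dituryus ~ deturyus — Zoranish i corresponds to Momini e after a consonant, before a consonant other than r, m, n, p, b, f, v.
soseyed ~ soreyed — Zoranish s corresponds to Momini r between vowels (before a front vowel).
Applying these to Zoranish 'disetug':
  disetug → desetug   (i→e after a consonant, before a consonant other than r, m, n, p, b, f, v)
  desetug → deretug   (s→r between vowels (before a front vowel))
So the Momini cognate is 'deretug'.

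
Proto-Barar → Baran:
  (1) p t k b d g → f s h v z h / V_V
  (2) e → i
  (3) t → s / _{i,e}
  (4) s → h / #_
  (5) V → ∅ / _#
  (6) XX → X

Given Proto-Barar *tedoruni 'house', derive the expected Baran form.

Baran: *tedoruni > tezoruni > tizoruni > sizoruni > hizoruni > hizorun  (by intervocalic lenition, vowel merger, palatalisation, debuccalisation, apocope)

hizorun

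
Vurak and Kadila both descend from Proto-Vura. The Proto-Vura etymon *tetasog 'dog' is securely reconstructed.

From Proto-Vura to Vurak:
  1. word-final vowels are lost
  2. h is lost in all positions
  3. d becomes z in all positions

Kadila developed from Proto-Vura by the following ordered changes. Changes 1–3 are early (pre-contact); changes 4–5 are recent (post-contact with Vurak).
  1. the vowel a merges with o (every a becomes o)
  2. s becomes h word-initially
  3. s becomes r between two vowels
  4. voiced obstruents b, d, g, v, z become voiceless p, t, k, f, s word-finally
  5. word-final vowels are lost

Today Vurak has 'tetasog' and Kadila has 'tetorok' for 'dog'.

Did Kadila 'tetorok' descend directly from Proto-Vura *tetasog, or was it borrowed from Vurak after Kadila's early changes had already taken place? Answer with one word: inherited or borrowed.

If inherited, *tetasog would pass through all of Kadila's changes:
Kadila: *tetasog > tetosog > tetorog > tetorok  (by vowel merger, rhotacism, final devoicing)
If borrowed from Vurak 'tetasog' after the early changes, it would undergo only the recent ones:
  rule 4 (final devoicing): tetasog → tetasok
  rule 5 (apocope): no change (tetasok)
  ⇒ as a loan: tetasok
Kadila 'tetorok' matches the inherited outcome exactly, so it is an inherited cognate, not a loan.

inherited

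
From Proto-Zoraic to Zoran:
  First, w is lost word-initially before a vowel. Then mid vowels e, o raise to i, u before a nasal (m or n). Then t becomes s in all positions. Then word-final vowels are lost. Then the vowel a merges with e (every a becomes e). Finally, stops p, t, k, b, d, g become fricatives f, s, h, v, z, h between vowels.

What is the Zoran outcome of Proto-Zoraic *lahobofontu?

lehovofuns

Zoran: *lahobofontu > lahobofuntu > lahobofunsu > lahobofuns > lehobofuns > lehovofuns  (by pre-nasal raising, unconditioned shift, apocope, vowel merger, intervocalic lenition)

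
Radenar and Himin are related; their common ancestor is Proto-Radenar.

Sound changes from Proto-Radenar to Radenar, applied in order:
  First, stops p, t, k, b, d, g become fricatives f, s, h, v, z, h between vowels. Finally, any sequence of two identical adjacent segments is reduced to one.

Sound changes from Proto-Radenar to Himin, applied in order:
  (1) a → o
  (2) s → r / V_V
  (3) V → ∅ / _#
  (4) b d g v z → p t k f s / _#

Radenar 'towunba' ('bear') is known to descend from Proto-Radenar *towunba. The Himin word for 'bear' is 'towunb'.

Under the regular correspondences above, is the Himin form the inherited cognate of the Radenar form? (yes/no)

no

Derive the expected Himin reflex of *towunba:
Himin: start from *towunba.
  rule 1 (vowel merger): towunba → towunbo
  rule 2: no change — towunbo
  rule 3 (apocope): towunbo → towunb
  rule 4 (final devoicing): towunb → towunp
  ⇒ Himin towunp
The regular Himin reflex would be 'towunp', but the attested form is 'towunb'. The correspondence is irregular, so they are not cognates (the Himin form has a different source).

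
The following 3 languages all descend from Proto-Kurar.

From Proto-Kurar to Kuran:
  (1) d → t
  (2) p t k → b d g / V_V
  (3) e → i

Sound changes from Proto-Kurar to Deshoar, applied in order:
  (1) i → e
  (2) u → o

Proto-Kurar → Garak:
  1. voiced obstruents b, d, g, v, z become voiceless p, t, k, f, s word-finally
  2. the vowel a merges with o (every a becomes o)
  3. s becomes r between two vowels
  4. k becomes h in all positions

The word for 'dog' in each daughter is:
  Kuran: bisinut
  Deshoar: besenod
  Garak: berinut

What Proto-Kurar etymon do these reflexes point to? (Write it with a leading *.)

Position 4: Kuran has i, Deshoar has e, Garak has i. Garak preserves i here (none of its changes turn any other segment into i), so the proto-segment is *i.
Position 6: Kuran has u, Deshoar has o, Garak has u. Kuran preserves u here (none of its changes turn any other segment into u), so the proto-segment is *u.
Verify the candidate proto-form against each daughter:
Kuran: start from *besinud.
  rule 1 (unconditioned shift): besinud → besinut
  rule 2: no change — besinut
  rule 3 (vowel merger): besinut → bisinut
  ⇒ Kuran bisinut
Deshoar: *besinud > besenud > besenod  (by vowel merger, vowel merger)
Garak: *besinud > besinut > berinut  (by final devoicing, rhotacism)
*besinud is the unique common source.

*besinud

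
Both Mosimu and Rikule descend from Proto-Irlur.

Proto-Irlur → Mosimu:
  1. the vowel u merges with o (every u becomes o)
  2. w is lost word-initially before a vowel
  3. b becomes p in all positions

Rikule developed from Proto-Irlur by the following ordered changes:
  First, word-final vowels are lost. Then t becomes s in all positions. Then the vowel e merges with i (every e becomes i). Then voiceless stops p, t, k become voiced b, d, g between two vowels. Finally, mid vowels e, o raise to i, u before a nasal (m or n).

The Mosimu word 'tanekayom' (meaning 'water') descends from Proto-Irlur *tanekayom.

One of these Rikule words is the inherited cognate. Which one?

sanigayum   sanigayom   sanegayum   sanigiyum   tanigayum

sanigayum

Rikule: start from *tanekayom.
  rule 1: no change — tanekayom
  rule 2 (unconditioned shift): tanekayom → sanekayom
  rule 3 (vowel merger): sanekayom → sanikayom
  rule 4 (intervocalic voicing): sanikayom → sanigayom
  rule 5 (pre-nasal raising): sanigayom → sanigayum
  ⇒ Rikule sanigayum
The other candidates each miss or misapply at least one Rikule change.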